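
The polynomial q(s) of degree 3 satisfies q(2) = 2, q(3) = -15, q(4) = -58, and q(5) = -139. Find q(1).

5

Using the Lagrange interpolation formula with nodes 2, 3, 4, 5:
  L_0(s) = (s - 3)(s - 4)(s - 5) / -6
  L_1(s) = (s - 2)(s - 4)(s - 5) / 2
  L_2(s) = (s - 2)(s - 3)(s - 5) / -2
  L_3(s) = (s - 2)(s - 3)(s - 4) / 6
Then q(s) = 2·L_0(s) - 15·L_1(s) - 58·L_2(s) - 139·L_3(s).
Expanding and collecting terms gives q(s) = -2s³ + 5s² - 4s + 6.
Evaluating at s = 1: q(1) = 5.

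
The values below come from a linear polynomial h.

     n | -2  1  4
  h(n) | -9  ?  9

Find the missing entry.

On equispaced nodes a degree-1 polynomial has vanishing second forward difference, so
  h(-2) - 2·h(1) + h(4) = 0.
Substituting the known values and solving for h(1):
  -2·h(1) = 0
  h(1) = 0.

0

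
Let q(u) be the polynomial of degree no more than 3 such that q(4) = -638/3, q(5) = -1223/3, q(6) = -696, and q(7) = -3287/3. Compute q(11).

Write q(u) = au^3 + bu^2 + cu + d. Substituting each data point gives a linear system:
  64a + 16b + 4c + d = -638/3
  125a + 25b + 5c + d = -1223/3
  216a + 36b + 6c + d = -696
  343a + 49b + 7c + d = -3287/3
Solving the system yields a = -3, b = -5/3, c = 3, d = -6.
So q(u) = -3u^3 - (5/3)u^2 + 3u - 6.
Then q(11) = -12503/3.

-12503/3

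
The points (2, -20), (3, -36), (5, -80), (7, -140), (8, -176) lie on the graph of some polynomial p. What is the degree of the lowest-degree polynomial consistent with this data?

2

Divided differences on the nodes 2, 3, 5, 7, 8:
  order 0: -20  -36  -80  -140  -176
  order 1: -16  -22  -30  -36
  order 2: -2  -2  -2
  order 3: 0  0
  order 4: 0
The order-2 divided differences are all -2 (nonzero) and every higher order vanishes, so the data lies on a polynomial of degree exactly 2.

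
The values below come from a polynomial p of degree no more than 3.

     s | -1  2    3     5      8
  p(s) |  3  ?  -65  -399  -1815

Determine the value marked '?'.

The 4 known points determine the degree-3 polynomial uniquely.
Write p(s) = as^3 + bs^2 + cs + d. Substituting each data point gives a linear system:
  -a + b - c + d = 3
  27a + 9b + 3c + d = -65
  125a + 25b + 5c + d = -399
  512a + 64b + 8c + d = -1815
Solving the system yields a = -4, b = 3, c = 5, d = 1.
So p(s) = -4s^3 + 3s^2 + 5s + 1.
Then p(2) = -9.

-9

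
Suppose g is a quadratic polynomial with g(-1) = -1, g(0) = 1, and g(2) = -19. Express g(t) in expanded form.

Write g(t) = at^2 + bt + c. Substituting each data point gives a linear system:
  a - b + c = -1
  c = 1
  4a + 2b + c = -19
Solving the system yields a = -4, b = -2, c = 1.
So g(t) = -4t^2 - 2t + 1.
Check: g(0) = 1. ✓

g(t) = -4t^2 - 2t + 1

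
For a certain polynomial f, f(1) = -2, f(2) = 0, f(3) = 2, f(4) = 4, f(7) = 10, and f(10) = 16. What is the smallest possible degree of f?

Divided differences on the nodes 1, 2, 3, 4, 7, 10:
  order 0: -2  0  2  4  10  16
  order 1: 2  2  2  2  2
  order 2: 0  0  0  0
  order 3: 0  0  0
  order 4: 0  0
  order 5: 0
The order-1 divided differences are all 2 (nonzero) and every higher order vanishes, so the data lies on a polynomial of degree exactly 1.

1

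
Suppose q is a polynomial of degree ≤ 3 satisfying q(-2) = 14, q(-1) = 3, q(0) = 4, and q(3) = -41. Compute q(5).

-231

Write q(t) = at^3 + bt^2 + ct + d. Substituting each data point gives a linear system:
  -8a + 4b - 2c + d = 14
  -a + b - c + d = 3
  d = 4
  27a + 9b + 3c + d = -41
Solving the system yields a = -2, b = 0, c = 3, d = 4.
So q(t) = -2t^3 + 3t + 4.
Then q(5) = -231.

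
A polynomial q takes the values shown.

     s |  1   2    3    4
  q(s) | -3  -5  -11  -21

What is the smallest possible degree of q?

2

Forward differences of the values at s = 1, 2, 3, 4:
  q  : -3  -5  -11  -21
  Δ  : -2  -6  -10
  Δ^2: -4  -4
  Δ^3: 0
The second differences are constant (-4) and nonzero, while all higher differences vanish, so the minimal degree is 2.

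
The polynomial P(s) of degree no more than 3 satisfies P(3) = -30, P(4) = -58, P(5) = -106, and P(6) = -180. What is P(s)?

P(s) = -s^3 + 2s^2 - 5s - 6

Using the Lagrange interpolation formula with nodes 3, 4, 5, 6:
  L_0(s) = (s - 4)(s - 5)(s - 6) / -6
  L_1(s) = (s - 3)(s - 5)(s - 6) / 2
  L_2(s) = (s - 3)(s - 4)(s - 6) / -2
  L_3(s) = (s - 3)(s - 4)(s - 5) / 6
Then P(s) = -30·L_0(s) - 58·L_1(s) - 106·L_2(s) - 180·L_3(s).
Expanding and collecting terms gives P(s) = -s^3 + 2s^2 - 5s - 6.
Check: P(3) = -30. ✓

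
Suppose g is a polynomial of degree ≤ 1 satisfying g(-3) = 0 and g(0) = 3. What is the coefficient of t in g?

1

Write g(t) = at + b. Substituting each data point gives a linear system:
  -3a + b = 0
  b = 3
Solving the system yields a = 1, b = 3.
So g(t) = t + 3.
The leading coefficient is 1.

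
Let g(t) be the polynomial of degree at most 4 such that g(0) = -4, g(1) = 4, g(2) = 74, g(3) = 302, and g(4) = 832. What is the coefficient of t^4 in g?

2

Write g(t) = at^4 + bt^3 + ct^2 + dt + e. Substituting each data point gives a linear system:
  e = -4
  a + b + c + d + e = 4
  16a + 8b + 4c + 2d + e = 74
  81a + 27b + 9c + 3d + e = 302
  256a + 64b + 16c + 4d + e = 832
Solving the system yields a = 2, b = 4, c = 5, d = -3, e = -4.
So g(t) = 2t⁴ + 4t³ + 5t² - 3t - 4.
The leading coefficient is 2.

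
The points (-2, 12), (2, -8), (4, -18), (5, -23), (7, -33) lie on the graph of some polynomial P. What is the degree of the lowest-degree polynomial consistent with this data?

1

Divided differences on the nodes -2, 2, 4, 5, 7:
  order 0: 12  -8  -18  -23  -33
  order 1: -5  -5  -5  -5
  order 2: 0  0  0
  order 3: 0  0
  order 4: 0
The order-1 divided differences are all -5 (nonzero) and every higher order vanishes, so the data lies on a polynomial of degree exactly 1.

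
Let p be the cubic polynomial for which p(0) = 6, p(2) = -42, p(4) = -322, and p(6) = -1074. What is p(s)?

p(s) = -5s^3 + s^2 - 6s + 6

Write p(s) = as^3 + bs^2 + cs + d. Substituting each data point gives a linear system:
  d = 6
  8a + 4b + 2c + d = -42
  64a + 16b + 4c + d = -322
  216a + 36b + 6c + d = -1074
Solving the system yields a = -5, b = 1, c = -6, d = 6.
So p(s) = -5s³ + s² - 6s + 6.
Check: p(0) = 6. ✓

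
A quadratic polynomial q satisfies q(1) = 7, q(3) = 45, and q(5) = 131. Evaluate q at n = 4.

82

Forward differences of the values at n = 1, 3, 5:
  q  : 7  45  131
  Δ  : 38  86
  Δ^2: 48
The second differences are constant, confirming degree 2.
Interpolating (Newton forward form) and evaluating at n = 4 gives q(4) = 82.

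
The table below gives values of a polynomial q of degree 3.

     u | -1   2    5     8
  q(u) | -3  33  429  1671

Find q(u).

q(u) = 3u^3 + 2u^2 + u - 1

Write q(u) = au^3 + bu^2 + cu + d. Substituting each data point gives a linear system:
  -a + b - c + d = -3
  8a + 4b + 2c + d = 33
  125a + 25b + 5c + d = 429
  512a + 64b + 8c + d = 1671
Solving the system yields a = 3, b = 2, c = 1, d = -1.
So q(u) = 3u^3 + 2u^2 + u - 1.
Check: q(8) = 1671. ✓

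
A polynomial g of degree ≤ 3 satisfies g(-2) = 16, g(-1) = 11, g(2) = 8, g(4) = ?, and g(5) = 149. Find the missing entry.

76

The 4 known points determine the degree-3 polynomial uniquely.
Write g(x) = ax^3 + bx^2 + cx + d. Substituting each data point gives a linear system:
  -8a + 4b - 2c + d = 16
  -a + b - c + d = 11
  8a + 4b + 2c + d = 8
  125a + 25b + 5c + d = 149
Solving the system yields a = 1, b = 2, c = -6, d = 4.
So g(x) = x^3 + 2x^2 - 6x + 4.
Then g(4) = 76.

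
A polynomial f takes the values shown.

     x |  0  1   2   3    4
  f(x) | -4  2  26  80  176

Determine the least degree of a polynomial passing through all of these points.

Forward differences of the values at x = 0, 1, 2, 3, 4:
  f  : -4  2  26  80  176
  Δ  : 6  24  54  96
  Δ^2: 18  30  42
  Δ^3: 12  12
  Δ^4: 0
The third differences are constant (12) and nonzero, while all higher differences vanish, so the minimal degree is 3.

3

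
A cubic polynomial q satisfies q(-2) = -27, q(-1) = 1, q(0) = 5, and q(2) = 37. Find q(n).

q(n) = 4n^3 + 5

Write q(n) = an^3 + bn^2 + cn + d. Substituting each data point gives a linear system:
  -8a + 4b - 2c + d = -27
  -a + b - c + d = 1
  d = 5
  8a + 4b + 2c + d = 37
Solving the system yields a = 4, b = 0, c = 0, d = 5.
So q(n) = 4n³ + 5.
Check: q(2) = 37. ✓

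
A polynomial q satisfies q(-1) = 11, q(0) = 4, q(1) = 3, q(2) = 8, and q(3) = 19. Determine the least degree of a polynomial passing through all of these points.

2

Forward differences of the values at s = -1, 0, 1, 2, 3:
  q  : 11  4  3  8  19
  Δ  : -7  -1  5  11
  Δ^2: 6  6  6
  Δ^3: 0  0
  Δ^4: 0
The second differences are constant (6) and nonzero, while all higher differences vanish, so the minimal degree is 2.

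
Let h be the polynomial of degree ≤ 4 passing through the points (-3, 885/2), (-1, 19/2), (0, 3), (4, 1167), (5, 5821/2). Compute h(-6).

6777

Using the Lagrange interpolation formula with nodes -3, -1, 0, 4, 5:
  L_0(s) = (s + 1)s(s - 4)(s - 5) / 336
  L_1(s) = (s + 3)s(s - 4)(s - 5) / -60
  L_2(s) = (s + 3)(s + 1)(s - 4)(s - 5) / 60
  L_3(s) = (s + 3)(s + 1)s(s - 5) / -140
  L_4(s) = (s + 3)(s + 1)s(s - 4) / 240
Then h(s) = 885/2·L_0(s) + 19/2·L_1(s) + 3·L_2(s) + 1167·L_3(s) + 5821/2·L_4(s).
Expanding and collecting terms gives h(s) = 5s^4 - (3/2)s^3 - s^2 - s + 3.
Evaluating at s = -6: h(-6) = 6777.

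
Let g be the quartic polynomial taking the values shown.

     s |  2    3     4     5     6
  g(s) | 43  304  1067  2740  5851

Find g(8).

19099

Write g(s) = as^4 + bs^3 + cs^2 + ds + e. Substituting each data point gives a linear system:
  16a + 8b + 4c + 2d + e = 43
  81a + 27b + 9c + 3d + e = 304
  256a + 64b + 16c + 4d + e = 1067
  625a + 125b + 25c + 5d + e = 2740
  1296a + 216b + 36c + 6d + e = 5851
Solving the system yields a = 5, b = -2, c = -6, d = 4, e = -5.
So g(s) = 5s^4 - 2s^3 - 6s^2 + 4s - 5.
Then g(8) = 19099.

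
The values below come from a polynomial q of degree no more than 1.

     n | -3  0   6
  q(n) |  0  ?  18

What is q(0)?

The 2 known points determine the degree-1 polynomial uniquely.
Write q(n) = an + b. Substituting each data point gives a linear system:
  -3a + b = 0
  6a + b = 18
Solving the system yields a = 2, b = 6.
So q(n) = 2n + 6.
Then q(0) = 6.

6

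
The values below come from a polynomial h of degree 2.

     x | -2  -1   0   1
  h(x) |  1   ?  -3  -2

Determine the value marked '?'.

The 3 known points determine the degree-2 polynomial uniquely.
Write h(x) = ax^2 + bx + c. Substituting each data point gives a linear system:
  4a - 2b + c = 1
  c = -3
  a + b + c = -2
Solving the system yields a = 1, b = 0, c = -3.
So h(x) = x² - 3.
Then h(-1) = -2.

-2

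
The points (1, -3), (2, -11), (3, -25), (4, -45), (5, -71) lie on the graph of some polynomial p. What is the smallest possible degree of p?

Forward differences of the values at x = 1, 2, 3, 4, 5:
  p  : -3  -11  -25  -45  -71
  Δ  : -8  -14  -20  -26
  Δ^2: -6  -6  -6
  Δ^3: 0  0
  Δ^4: 0
The second differences are constant (-6) and nonzero, while all higher differences vanish, so the minimal degree is 2.

2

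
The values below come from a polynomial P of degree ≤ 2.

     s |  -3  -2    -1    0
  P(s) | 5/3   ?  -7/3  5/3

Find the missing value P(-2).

On equispaced nodes a degree-2 polynomial has vanishing third forward difference, so
  - P(-3) + 3·P(-2) - 3·P(-1) + P(0) = 0.
Substituting the known values and solving for P(-2):
  3·P(-2) = -7
  P(-2) = -7/3.

-7/3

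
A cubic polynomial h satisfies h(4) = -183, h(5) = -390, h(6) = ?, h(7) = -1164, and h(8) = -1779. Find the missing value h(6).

-709

On equispaced nodes a degree-3 polynomial has vanishing fourth forward difference, so
  h(4) - 4·h(5) + 6·h(6) - 4·h(7) + h(8) = 0.
Substituting the known values and solving for h(6):
  6·h(6) = -4254
  h(6) = -709.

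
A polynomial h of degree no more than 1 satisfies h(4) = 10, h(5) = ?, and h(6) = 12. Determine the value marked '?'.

11

On equispaced nodes a degree-1 polynomial has vanishing second forward difference, so
  h(4) - 2·h(5) + h(6) = 0.
Substituting the known values and solving for h(5):
  -2·h(5) = -22
  h(5) = 11.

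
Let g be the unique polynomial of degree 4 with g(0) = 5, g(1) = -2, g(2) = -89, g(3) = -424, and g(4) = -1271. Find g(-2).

Write g(u) = au^4 + bu^3 + cu^2 + du + e. Substituting each data point gives a linear system:
  e = 5
  a + b + c + d + e = -2
  16a + 8b + 4c + 2d + e = -89
  81a + 27b + 9c + 3d + e = -424
  256a + 64b + 16c + 4d + e = -1271
Solving the system yields a = -4, b = -4, c = 0, d = 1, e = 5.
So g(u) = -4u^4 - 4u^3 + u + 5.
Then g(-2) = -29.

-29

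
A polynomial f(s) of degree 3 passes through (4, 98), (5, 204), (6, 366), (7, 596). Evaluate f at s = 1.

Using the Lagrange interpolation formula with nodes 4, 5, 6, 7:
  L_0(s) = (s - 5)(s - 6)(s - 7) / -6
  L_1(s) = (s - 4)(s - 6)(s - 7) / 2
  L_2(s) = (s - 4)(s - 5)(s - 7) / -2
  L_3(s) = (s - 4)(s - 5)(s - 6) / 6
Then f(s) = 98·L_0(s) + 204·L_1(s) + 366·L_2(s) + 596·L_3(s).
Expanding and collecting terms gives f(s) = 2s³ - 2s² + 2s - 6.
Evaluating at s = 1: f(1) = -4.

-4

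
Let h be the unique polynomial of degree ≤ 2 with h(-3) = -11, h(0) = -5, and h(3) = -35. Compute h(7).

Forward differences of the values at n = -3, 0, 3:
  h  : -11  -5  -35
  Δ  : 6  -30
  Δ^2: -36
The second differences are constant, confirming degree 2.
Interpolating (Newton forward form) and evaluating at n = 7 gives h(7) = -131.

-131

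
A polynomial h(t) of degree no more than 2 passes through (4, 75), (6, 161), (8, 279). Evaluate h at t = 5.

114

Using the Lagrange interpolation formula with nodes 4, 6, 8:
  L_0(t) = (t - 6)(t - 8) / 8
  L_1(t) = (t - 4)(t - 8) / -4
  L_2(t) = (t - 4)(t - 6) / 8
Then h(t) = 75·L_0(t) + 161·L_1(t) + 279·L_2(t).
Expanding and collecting terms gives h(t) = 4t^2 + 3t - 1.
Evaluating at t = 5: h(5) = 114.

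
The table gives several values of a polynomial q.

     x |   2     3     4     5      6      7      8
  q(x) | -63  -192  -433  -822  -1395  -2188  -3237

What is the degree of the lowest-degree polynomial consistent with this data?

Forward differences of the values at x = 2, 3, 4, 5, 6, 7, 8:
  q  : -63  -192  -433  -822  -1395  -2188  -3237
  Δ  : -129  -241  -389  -573  -793  -1049
  Δ^2: -112  -148  -184  -220  -256
  Δ^3: -36  -36  -36  -36
  Δ^4: 0  0  0
  Δ^5: 0  0
  Δ^6: 0
The third differences are constant (-36) and nonzero, while all higher differences vanish, so the minimal degree is 3.

3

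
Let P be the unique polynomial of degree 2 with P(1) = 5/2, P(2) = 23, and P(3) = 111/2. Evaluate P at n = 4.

100

Forward differences of the values at n = 1, 2, 3:
  P  : 5/2  23  111/2
  Δ  : 41/2  65/2
  Δ^2: 12
The second differences are constant, confirming degree 2.
Interpolating (Newton forward form) and evaluating at n = 4 gives P(4) = 100.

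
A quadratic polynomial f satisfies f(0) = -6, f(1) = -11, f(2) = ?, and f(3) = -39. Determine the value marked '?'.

The 3 known points determine the degree-2 polynomial uniquely.
Write f(t) = at^2 + bt + c. Substituting each data point gives a linear system:
  c = -6
  a + b + c = -11
  9a + 3b + c = -39
Solving the system yields a = -3, b = -2, c = -6.
So f(t) = -3t^2 - 2t - 6.
Then f(2) = -22.

-22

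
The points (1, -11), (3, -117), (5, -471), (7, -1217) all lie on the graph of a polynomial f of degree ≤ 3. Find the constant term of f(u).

Write f(u) = au^3 + bu^2 + cu + d. Substituting each data point gives a linear system:
  a + b + c + d = -11
  27a + 9b + 3c + d = -117
  125a + 25b + 5c + d = -471
  343a + 49b + 7c + d = -1217
Solving the system yields a = -3, b = -4, c = 2, d = -6.
So f(u) = -3u^3 - 4u^2 + 2u - 6.
The constant term is -6.

-6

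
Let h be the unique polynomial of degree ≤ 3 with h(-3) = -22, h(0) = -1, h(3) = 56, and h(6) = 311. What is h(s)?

h(s) = s^3 + 2s^2 + 4s - 1

Write h(s) = as^3 + bs^2 + cs + d. Substituting each data point gives a linear system:
  -27a + 9b - 3c + d = -22
  d = -1
  27a + 9b + 3c + d = 56
  216a + 36b + 6c + d = 311
Solving the system yields a = 1, b = 2, c = 4, d = -1.
So h(s) = s^3 + 2s^2 + 4s - 1.
Check: h(-3) = -22. ✓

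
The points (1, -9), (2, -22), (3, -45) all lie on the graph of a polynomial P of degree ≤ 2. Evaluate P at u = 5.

Forward differences of the values at u = 1, 2, 3:
  P  : -9  -22  -45
  Δ  : -13  -23
  Δ^2: -10
The second differences are constant, confirming degree 2.
Interpolating (Newton forward form) and evaluating at u = 5 gives P(5) = -121.

-121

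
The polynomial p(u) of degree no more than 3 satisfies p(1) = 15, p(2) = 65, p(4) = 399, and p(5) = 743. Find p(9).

Using the Lagrange interpolation formula with nodes 1, 2, 4, 5:
  L_0(u) = (u - 2)(u - 4)(u - 5) / -12
  L_1(u) = (u - 1)(u - 4)(u - 5) / 6
  L_2(u) = (u - 1)(u - 2)(u - 5) / -6
  L_3(u) = (u - 1)(u - 2)(u - 4) / 12
Then p(u) = 15·L_0(u) + 65·L_1(u) + 399·L_2(u) + 743·L_3(u).
Expanding and collecting terms gives p(u) = 5u³ + 4u² + 3u + 3.
Evaluating at u = 9: p(9) = 3999.

3999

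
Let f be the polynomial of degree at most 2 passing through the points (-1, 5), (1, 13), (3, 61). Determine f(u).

f(u) = 5u^2 + 4u + 4

Write f(u) = au^2 + bu + c. Substituting each data point gives a linear system:
  a - b + c = 5
  a + b + c = 13
  9a + 3b + c = 61
Solving the system yields a = 5, b = 4, c = 4.
So f(u) = 5u^2 + 4u + 4.
Check: f(1) = 13. ✓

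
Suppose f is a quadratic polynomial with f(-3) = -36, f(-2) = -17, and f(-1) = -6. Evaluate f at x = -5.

Write f(x) = ax^2 + bx + c. Substituting each data point gives a linear system:
  9a - 3b + c = -36
  4a - 2b + c = -17
  a - b + c = -6
Solving the system yields a = -4, b = -1, c = -3.
So f(x) = -4x² - x - 3.
Then f(-5) = -98.

-98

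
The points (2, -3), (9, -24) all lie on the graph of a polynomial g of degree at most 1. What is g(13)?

Write g(t) = at + b. Substituting each data point gives a linear system:
  2a + b = -3
  9a + b = -24
Solving the system yields a = -3, b = 3.
So g(t) = -3t + 3.
Then g(13) = -36.

-36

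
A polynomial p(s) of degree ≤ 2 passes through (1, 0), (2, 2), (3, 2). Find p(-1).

-10

Using the Lagrange interpolation formula with nodes 1, 2, 3:
  L_0(s) = (s - 2)(s - 3) / 2
  L_1(s) = (s - 1)(s - 3) / -1
  L_2(s) = (s - 1)(s - 2) / 2
Then p(s) = 0·L_0(s) + 2·L_1(s) + 2·L_2(s).
Expanding and collecting terms gives p(s) = -s^2 + 5s - 4.
Evaluating at s = -1: p(-1) = -10.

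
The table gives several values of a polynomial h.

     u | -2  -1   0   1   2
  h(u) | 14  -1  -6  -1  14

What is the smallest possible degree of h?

2

Forward differences of the values at u = -2, -1, 0, 1, 2:
  h  : 14  -1  -6  -1  14
  Δ  : -15  -5  5  15
  Δ^2: 10  10  10
  Δ^3: 0  0
  Δ^4: 0
The second differences are constant (10) and nonzero, while all higher differences vanish, so the minimal degree is 2.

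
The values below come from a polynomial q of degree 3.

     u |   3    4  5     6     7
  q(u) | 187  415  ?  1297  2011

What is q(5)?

775

On equispaced nodes a degree-3 polynomial has vanishing fourth forward difference, so
  q(3) - 4·q(4) + 6·q(5) - 4·q(6) + q(7) = 0.
Substituting the known values and solving for q(5):
  6·q(5) = 4650
  q(5) = 775.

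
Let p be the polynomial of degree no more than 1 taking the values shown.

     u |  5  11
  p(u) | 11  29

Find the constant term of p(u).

Write p(u) = au + b. Substituting each data point gives a linear system:
  5a + b = 11
  11a + b = 29
Solving the system yields a = 3, b = -4.
So p(u) = 3u - 4.
The constant term is -4.

-4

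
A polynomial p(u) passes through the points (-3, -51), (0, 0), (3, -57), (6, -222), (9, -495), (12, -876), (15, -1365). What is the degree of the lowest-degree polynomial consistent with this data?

2

Forward differences of the values at u = -3, 0, 3, 6, 9, 12, 15:
  p  : -51  0  -57  -222  -495  -876  -1365
  Δ  : 51  -57  -165  -273  -381  -489
  Δ^2: -108  -108  -108  -108  -108
  Δ^3: 0  0  0  0
  Δ^4: 0  0  0
  Δ^5: 0  0
  Δ^6: 0
The second differences are constant (-108) and nonzero, while all higher differences vanish, so the minimal degree is 2.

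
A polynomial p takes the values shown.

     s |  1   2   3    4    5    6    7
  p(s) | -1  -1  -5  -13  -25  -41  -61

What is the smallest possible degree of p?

Forward differences of the values at s = 1, 2, 3, 4, 5, 6, 7:
  p  : -1  -1  -5  -13  -25  -41  -61
  Δ  : 0  -4  -8  -12  -16  -20
  Δ^2: -4  -4  -4  -4  -4
  Δ^3: 0  0  0  0
  Δ^4: 0  0  0
  Δ^5: 0  0
  Δ^6: 0
The second differences are constant (-4) and nonzero, while all higher differences vanish, so the minimal degree is 2.

2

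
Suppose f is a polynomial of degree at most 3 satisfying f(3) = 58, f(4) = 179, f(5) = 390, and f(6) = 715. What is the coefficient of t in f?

-6

Write f(t) = at^3 + bt^2 + ct + d. Substituting each data point gives a linear system:
  27a + 9b + 3c + d = 58
  64a + 16b + 4c + d = 179
  125a + 25b + 5c + d = 390
  216a + 36b + 6c + d = 715
Solving the system yields a = 4, b = -3, c = -6, d = -5.
So f(t) = 4t^3 - 3t^2 - 6t - 5.
The coefficient of t is -6.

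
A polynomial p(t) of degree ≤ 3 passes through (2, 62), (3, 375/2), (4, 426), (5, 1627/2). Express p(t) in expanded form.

p(t) = 6t^3 + (5/2)t^2 - t + 6

Using the Lagrange interpolation formula with nodes 2, 3, 4, 5:
  L_0(t) = (t - 3)(t - 4)(t - 5) / -6
  L_1(t) = (t - 2)(t - 4)(t - 5) / 2
  L_2(t) = (t - 2)(t - 3)(t - 5) / -2
  L_3(t) = (t - 2)(t - 3)(t - 4) / 6
Then p(t) = 62·L_0(t) + 375/2·L_1(t) + 426·L_2(t) + 1627/2·L_3(t).
Expanding and collecting terms gives p(t) = 6t^3 + (5/2)t^2 - t + 6.
Check: p(2) = 62. ✓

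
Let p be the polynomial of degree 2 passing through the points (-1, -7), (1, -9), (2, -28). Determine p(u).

Write p(u) = au^2 + bu + c. Substituting each data point gives a linear system:
  a - b + c = -7
  a + b + c = -9
  4a + 2b + c = -28
Solving the system yields a = -6, b = -1, c = -2.
So p(u) = -6u² - u - 2.
Check: p(-1) = -7. ✓

p(u) = -6u^2 - u - 2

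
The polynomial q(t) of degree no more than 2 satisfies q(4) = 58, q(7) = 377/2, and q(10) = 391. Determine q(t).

Write q(t) = at^2 + bt + c. Substituting each data point gives a linear system:
  16a + 4b + c = 58
  49a + 7b + c = 377/2
  100a + 10b + c = 391
Solving the system yields a = 4, b = -1/2, c = -4.
So q(t) = 4t^2 - (1/2)t - 4.
Check: q(4) = 58. ✓

q(t) = 4t^2 - (1/2)t - 4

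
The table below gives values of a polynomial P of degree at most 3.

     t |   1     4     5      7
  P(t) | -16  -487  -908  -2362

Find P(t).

Write P(t) = at^3 + bt^2 + ct + d. Substituting each data point gives a linear system:
  a + b + c + d = -16
  64a + 16b + 4c + d = -487
  125a + 25b + 5c + d = -908
  343a + 49b + 7c + d = -2362
Solving the system yields a = -6, b = -6, c = -1, d = -3.
So P(t) = -6t^3 - 6t^2 - t - 3.
Check: P(5) = -908. ✓

P(t) = -6t^3 - 6t^2 - t - 3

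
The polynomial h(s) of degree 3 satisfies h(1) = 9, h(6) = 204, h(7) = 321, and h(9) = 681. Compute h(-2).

Write h(s) = as^3 + bs^2 + cs + d. Substituting each data point gives a linear system:
  a + b + c + d = 9
  216a + 36b + 6c + d = 204
  343a + 49b + 7c + d = 321
  729a + 81b + 9c + d = 681
Solving the system yields a = 1, b = -1, c = 3, d = 6.
So h(s) = s^3 - s^2 + 3s + 6.
Then h(-2) = -12.

-12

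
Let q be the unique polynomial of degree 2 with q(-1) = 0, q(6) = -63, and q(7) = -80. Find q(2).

Using the Lagrange interpolation formula with nodes -1, 6, 7:
  L_0(s) = (s - 6)(s - 7) / 56
  L_1(s) = (s + 1)(s - 7) / -7
  L_2(s) = (s + 1)(s - 6) / 8
Then q(s) = 0·L_0(s) - 63·L_1(s) - 80·L_2(s).
Expanding and collecting terms gives q(s) = -s² - 4s - 3.
Evaluating at s = 2: q(2) = -15.

-15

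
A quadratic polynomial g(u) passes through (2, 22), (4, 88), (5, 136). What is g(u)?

g(u) = 5u^2 + 3u - 4

Write g(u) = au^2 + bu + c. Substituting each data point gives a linear system:
  4a + 2b + c = 22
  16a + 4b + c = 88
  25a + 5b + c = 136
Solving the system yields a = 5, b = 3, c = -4.
So g(u) = 5u^2 + 3u - 4.
Check: g(4) = 88. ✓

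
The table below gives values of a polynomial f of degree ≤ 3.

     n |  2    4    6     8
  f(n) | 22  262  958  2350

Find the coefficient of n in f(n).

-2

Write f(n) = an^3 + bn^2 + cn + d. Substituting each data point gives a linear system:
  8a + 4b + 2c + d = 22
  64a + 16b + 4c + d = 262
  216a + 36b + 6c + d = 958
  512a + 64b + 8c + d = 2350
Solving the system yields a = 5, b = -3, c = -2, d = -2.
So f(n) = 5n^3 - 3n^2 - 2n - 2.
The coefficient of n is -2.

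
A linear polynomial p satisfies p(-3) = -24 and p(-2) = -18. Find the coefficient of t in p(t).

6

Write p(t) = at + b. Substituting each data point gives a linear system:
  -3a + b = -24
  -2a + b = -18
Solving the system yields a = 6, b = -6.
So p(t) = 6t - 6.
The leading coefficient is 6.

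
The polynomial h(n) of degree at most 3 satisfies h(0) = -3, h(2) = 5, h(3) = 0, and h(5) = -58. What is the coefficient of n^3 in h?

Write h(n) = an^3 + bn^2 + cn + d. Substituting each data point gives a linear system:
  d = -3
  8a + 4b + 2c + d = 5
  27a + 9b + 3c + d = 0
  125a + 25b + 5c + d = -58
Solving the system yields a = -1, b = 2, c = 4, d = -3.
So h(n) = -n^3 + 2n^2 + 4n - 3.
The leading coefficient is -1.

-1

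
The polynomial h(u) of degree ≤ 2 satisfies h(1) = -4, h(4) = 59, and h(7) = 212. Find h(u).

h(u) = 5u^2 - 4u - 5

Write h(u) = au^2 + bu + c. Substituting each data point gives a linear system:
  a + b + c = -4
  16a + 4b + c = 59
  49a + 7b + c = 212
Solving the system yields a = 5, b = -4, c = -5.
So h(u) = 5u² - 4u - 5.
Check: h(4) = 59. ✓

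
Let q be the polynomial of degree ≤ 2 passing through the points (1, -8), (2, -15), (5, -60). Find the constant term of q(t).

Write q(t) = at^2 + bt + c. Substituting each data point gives a linear system:
  a + b + c = -8
  4a + 2b + c = -15
  25a + 5b + c = -60
Solving the system yields a = -2, b = -1, c = -5.
So q(t) = -2t^2 - t - 5.
The constant term is -5.

-5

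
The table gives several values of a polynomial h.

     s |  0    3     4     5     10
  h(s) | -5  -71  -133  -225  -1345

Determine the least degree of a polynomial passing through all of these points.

3

Divided differences on the nodes 0, 3, 4, 5, 10:
  order 0: -5  -71  -133  -225  -1345
  order 1: -22  -62  -92  -224
  order 2: -10  -15  -22
  order 3: -1  -1
  order 4: 0
The order-3 divided differences are all -1 (nonzero) and every higher order vanishes, so the data lies on a polynomial of degree exactly 3.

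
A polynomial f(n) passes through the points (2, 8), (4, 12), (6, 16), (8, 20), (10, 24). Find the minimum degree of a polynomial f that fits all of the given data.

1

Forward differences of the values at n = 2, 4, 6, 8, 10:
  f  : 8  12  16  20  24
  Δ  : 4  4  4  4
  Δ^2: 0  0  0
  Δ^3: 0  0
  Δ^4: 0
The first differences are constant (4) and nonzero, while all higher differences vanish, so the minimal degree is 1.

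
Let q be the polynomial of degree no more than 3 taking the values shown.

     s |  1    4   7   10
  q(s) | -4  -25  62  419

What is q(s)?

q(s) = s^3 - 6s^2 + 2s - 1

Using the Lagrange interpolation formula with nodes 1, 4, 7, 10:
  L_0(s) = (s - 4)(s - 7)(s - 10) / -162
  L_1(s) = (s - 1)(s - 7)(s - 10) / 54
  L_2(s) = (s - 1)(s - 4)(s - 10) / -54
  L_3(s) = (s - 1)(s - 4)(s - 7) / 162
Then q(s) = -4·L_0(s) - 25·L_1(s) + 62·L_2(s) + 419·L_3(s).
Expanding and collecting terms gives q(s) = s³ - 6s² + 2s - 1.
Check: q(10) = 419. ✓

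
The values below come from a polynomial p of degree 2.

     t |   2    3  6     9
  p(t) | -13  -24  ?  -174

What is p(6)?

-81

The 3 known points determine the degree-2 polynomial uniquely.
Write p(t) = at^2 + bt + c. Substituting each data point gives a linear system:
  4a + 2b + c = -13
  9a + 3b + c = -24
  81a + 9b + c = -174
Solving the system yields a = -2, b = -1, c = -3.
So p(t) = -2t^2 - t - 3.
Then p(6) = -81.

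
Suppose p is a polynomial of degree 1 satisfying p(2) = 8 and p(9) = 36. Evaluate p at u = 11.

Using the Lagrange interpolation formula with nodes 2, 9:
  L_0(u) = (u - 9) / -7
  L_1(u) = (u - 2) / 7
Then p(u) = 8·L_0(u) + 36·L_1(u).
Expanding and collecting terms gives p(u) = 4u.
Evaluating at u = 11: p(11) = 44.

44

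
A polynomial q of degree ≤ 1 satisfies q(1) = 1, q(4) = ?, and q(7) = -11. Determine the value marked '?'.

On equispaced nodes a degree-1 polynomial has vanishing second forward difference, so
  q(1) - 2·q(4) + q(7) = 0.
Substituting the known values and solving for q(4):
  -2·q(4) = 10
  q(4) = -5.

-5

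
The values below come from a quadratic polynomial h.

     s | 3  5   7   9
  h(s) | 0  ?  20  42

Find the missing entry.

On equispaced nodes a degree-2 polynomial has vanishing third forward difference, so
  - h(3) + 3·h(5) - 3·h(7) + h(9) = 0.
Substituting the known values and solving for h(5):
  3·h(5) = 18
  h(5) = 6.

6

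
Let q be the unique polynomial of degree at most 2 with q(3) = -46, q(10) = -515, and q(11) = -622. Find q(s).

q(s) = -5s^2 - 2s + 5

Write q(s) = as^2 + bs + c. Substituting each data point gives a linear system:
  9a + 3b + c = -46
  100a + 10b + c = -515
  121a + 11b + c = -622
Solving the system yields a = -5, b = -2, c = 5.
So q(s) = -5s² - 2s + 5.
Check: q(3) = -46. ✓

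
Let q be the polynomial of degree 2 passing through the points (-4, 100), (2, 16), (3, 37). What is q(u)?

Write q(u) = au^2 + bu + c. Substituting each data point gives a linear system:
  16a - 4b + c = 100
  4a + 2b + c = 16
  9a + 3b + c = 37
Solving the system yields a = 5, b = -4, c = 4.
So q(u) = 5u² - 4u + 4.
Check: q(-4) = 100. ✓

q(u) = 5u^2 - 4u + 4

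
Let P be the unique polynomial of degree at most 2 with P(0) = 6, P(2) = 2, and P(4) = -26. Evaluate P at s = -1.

Write P(s) = as^2 + bs + c. Substituting each data point gives a linear system:
  c = 6
  4a + 2b + c = 2
  16a + 4b + c = -26
Solving the system yields a = -3, b = 4, c = 6.
So P(s) = -3s² + 4s + 6.
Then P(-1) = -1.

-1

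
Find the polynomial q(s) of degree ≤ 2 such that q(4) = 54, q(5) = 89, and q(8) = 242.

Write q(s) = as^2 + bs + c. Substituting each data point gives a linear system:
  16a + 4b + c = 54
  25a + 5b + c = 89
  64a + 8b + c = 242
Solving the system yields a = 4, b = -1, c = -6.
So q(s) = 4s² - s - 6.
Check: q(4) = 54. ✓

q(s) = 4s^2 - s - 6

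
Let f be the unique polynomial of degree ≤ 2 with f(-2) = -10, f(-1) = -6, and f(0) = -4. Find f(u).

Write f(u) = au^2 + bu + c. Substituting each data point gives a linear system:
  4a - 2b + c = -10
  a - b + c = -6
  c = -4
Solving the system yields a = -1, b = 1, c = -4.
So f(u) = -u^2 + u - 4.
Check: f(-2) = -10. ✓

f(u) = -u^2 + u - 4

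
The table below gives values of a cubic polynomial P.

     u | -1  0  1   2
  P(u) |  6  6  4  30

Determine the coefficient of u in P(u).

-6

Write P(u) = au^3 + bu^2 + cu + d. Substituting each data point gives a linear system:
  -a + b - c + d = 6
  d = 6
  a + b + c + d = 4
  8a + 4b + 2c + d = 30
Solving the system yields a = 5, b = -1, c = -6, d = 6.
So P(u) = 5u³ - u² - 6u + 6.
The coefficient of u is -6.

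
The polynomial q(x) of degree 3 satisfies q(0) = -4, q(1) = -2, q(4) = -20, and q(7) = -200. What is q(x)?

Using the Lagrange interpolation formula with nodes 0, 1, 4, 7:
  L_0(x) = (x - 1)(x - 4)(x - 7) / -28
  L_1(x) = x(x - 4)(x - 7) / 18
  L_2(x) = x(x - 1)(x - 7) / -36
  L_3(x) = x(x - 1)(x - 4) / 126
Then q(x) = -4·L_0(x) - 2·L_1(x) - 20·L_2(x) - 200·L_3(x).
Expanding and collecting terms gives q(x) = -x³ + 3x² - 4.
Check: q(4) = -20. ✓

q(x) = -x^3 + 3x^2 - 4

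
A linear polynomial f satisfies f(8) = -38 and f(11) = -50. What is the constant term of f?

Write f(t) = at + b. Substituting each data point gives a linear system:
  8a + b = -38
  11a + b = -50
Solving the system yields a = -4, b = -6.
So f(t) = -4t - 6.
The constant term is -6.

-6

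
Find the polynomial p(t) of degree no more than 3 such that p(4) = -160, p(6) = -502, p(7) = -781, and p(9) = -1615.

Write p(t) = at^3 + bt^2 + ct + d. Substituting each data point gives a linear system:
  64a + 16b + 4c + d = -160
  216a + 36b + 6c + d = -502
  343a + 49b + 7c + d = -781
  729a + 81b + 9c + d = -1615
Solving the system yields a = -2, b = -2, c = 1, d = -4.
So p(t) = -2t³ - 2t² + t - 4.
Check: p(9) = -1615. ✓

p(t) = -2t^3 - 2t^2 + t - 4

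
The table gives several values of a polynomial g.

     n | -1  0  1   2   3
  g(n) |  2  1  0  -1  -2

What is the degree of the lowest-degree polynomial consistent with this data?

Forward differences of the values at n = -1, 0, 1, 2, 3:
  g  : 2  1  0  -1  -2
  Δ  : -1  -1  -1  -1
  Δ^2: 0  0  0
  Δ^3: 0  0
  Δ^4: 0
The first differences are constant (-1) and nonzero, while all higher differences vanish, so the minimal degree is 1.

1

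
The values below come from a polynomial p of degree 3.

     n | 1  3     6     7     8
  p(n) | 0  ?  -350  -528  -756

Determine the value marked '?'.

The 4 known points determine the degree-3 polynomial uniquely.
Write p(n) = an^3 + bn^2 + cn + d. Substituting each data point gives a linear system:
  a + b + c + d = 0
  216a + 36b + 6c + d = -350
  343a + 49b + 7c + d = -528
  512a + 64b + 8c + d = -756
Solving the system yields a = -1, b = -4, c = 1, d = 4.
So p(n) = -n^3 - 4n^2 + n + 4.
Then p(3) = -56.

-56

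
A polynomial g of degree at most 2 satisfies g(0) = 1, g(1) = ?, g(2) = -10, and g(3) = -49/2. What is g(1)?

On equispaced nodes a degree-2 polynomial has vanishing third forward difference, so
  - g(0) + 3·g(1) - 3·g(2) + g(3) = 0.
Substituting the known values and solving for g(1):
  3·g(1) = -9/2
  g(1) = -3/2.

-3/2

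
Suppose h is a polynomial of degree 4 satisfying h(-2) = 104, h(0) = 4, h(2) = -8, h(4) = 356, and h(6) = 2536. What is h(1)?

Using the Lagrange interpolation formula with nodes -2, 0, 2, 4, 6:
  L_0(s) = s(s - 2)(s - 4)(s - 6) / 384
  L_1(s) = (s + 2)(s - 2)(s - 4)(s - 6) / -96
  L_2(s) = (s + 2)s(s - 4)(s - 6) / 64
  L_3(s) = (s + 2)s(s - 2)(s - 6) / -96
  L_4(s) = (s + 2)s(s - 2)(s - 4) / 384
Then h(s) = 104·L_0(s) + 4·L_1(s) - 8·L_2(s) + 356·L_3(s) + 2536·L_4(s).
Expanding and collecting terms gives h(s) = 3s^4 - 6s^3 - s^2 - 4s + 4.
Evaluating at s = 1: h(1) = -4.

-4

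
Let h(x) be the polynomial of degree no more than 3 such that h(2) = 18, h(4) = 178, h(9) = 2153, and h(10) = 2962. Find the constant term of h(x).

Write h(x) = ax^3 + bx^2 + cx + d. Substituting each data point gives a linear system:
  8a + 4b + 2c + d = 18
  64a + 16b + 4c + d = 178
  729a + 81b + 9c + d = 2153
  1000a + 100b + 10c + d = 2962
Solving the system yields a = 3, b = 0, c = -4, d = 2.
So h(x) = 3x^3 - 4x + 2.
The constant term is 2.

2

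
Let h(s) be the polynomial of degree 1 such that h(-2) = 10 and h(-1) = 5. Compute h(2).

Write h(s) = as + b. Substituting each data point gives a linear system:
  -2a + b = 10
  -a + b = 5
Solving the system yields a = -5, b = 0.
So h(s) = -5s.
Then h(2) = -10.

-10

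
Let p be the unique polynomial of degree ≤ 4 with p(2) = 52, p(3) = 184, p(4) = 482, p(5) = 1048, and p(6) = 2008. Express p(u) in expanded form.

Using the Lagrange interpolation formula with nodes 2, 3, 4, 5, 6:
  L_0(u) = (u - 3)(u - 4)(u - 5)(u - 6) / 24
  L_1(u) = (u - 2)(u - 4)(u - 5)(u - 6) / -6
  L_2(u) = (u - 2)(u - 3)(u - 5)(u - 6) / 4
  L_3(u) = (u - 2)(u - 3)(u - 4)(u - 6) / -6
  L_4(u) = (u - 2)(u - 3)(u - 4)(u - 5) / 24
Then p(u) = 52·L_0(u) + 184·L_1(u) + 482·L_2(u) + 1048·L_3(u) + 2008·L_4(u).
Expanding and collecting terms gives p(u) = u⁴ + 3u³ + u² + 5u - 2.
Check: p(5) = 1048. ✓

p(u) = u^4 + 3u^3 + u^2 + 5u - 2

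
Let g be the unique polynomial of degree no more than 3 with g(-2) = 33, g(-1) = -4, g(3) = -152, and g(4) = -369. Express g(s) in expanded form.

g(s) = -6s^3 + 5s - 5

Write g(s) = as^3 + bs^2 + cs + d. Substituting each data point gives a linear system:
  -8a + 4b - 2c + d = 33
  -a + b - c + d = -4
  27a + 9b + 3c + d = -152
  64a + 16b + 4c + d = -369
Solving the system yields a = -6, b = 0, c = 5, d = -5.
So g(s) = -6s^3 + 5s - 5.
Check: g(-1) = -4. ✓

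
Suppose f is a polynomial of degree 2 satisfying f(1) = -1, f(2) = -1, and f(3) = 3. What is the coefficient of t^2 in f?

Write f(t) = at^2 + bt + c. Substituting each data point gives a linear system:
  a + b + c = -1
  4a + 2b + c = -1
  9a + 3b + c = 3
Solving the system yields a = 2, b = -6, c = 3.
So f(t) = 2t^2 - 6t + 3.
The leading coefficient is 2.

2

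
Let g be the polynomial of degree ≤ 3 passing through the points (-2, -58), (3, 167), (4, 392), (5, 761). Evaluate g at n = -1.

-13

Write g(n) = an^3 + bn^2 + cn + d. Substituting each data point gives a linear system:
  -8a + 4b - 2c + d = -58
  27a + 9b + 3c + d = 167
  64a + 16b + 4c + d = 392
  125a + 25b + 5c + d = 761
Solving the system yields a = 6, b = 0, c = 3, d = -4.
So g(n) = 6n³ + 3n - 4.
Then g(-1) = -13.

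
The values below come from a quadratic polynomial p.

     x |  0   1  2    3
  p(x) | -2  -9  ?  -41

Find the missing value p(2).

On equispaced nodes a degree-2 polynomial has vanishing third forward difference, so
  - p(0) + 3·p(1) - 3·p(2) + p(3) = 0.
Substituting the known values and solving for p(2):
  -3·p(2) = 66
  p(2) = -22.

-22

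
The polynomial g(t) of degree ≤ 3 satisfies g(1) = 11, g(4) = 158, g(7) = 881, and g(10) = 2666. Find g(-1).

-7

Using the Lagrange interpolation formula with nodes 1, 4, 7, 10:
  L_0(t) = (t - 4)(t - 7)(t - 10) / -162
  L_1(t) = (t - 1)(t - 7)(t - 10) / 54
  L_2(t) = (t - 1)(t - 4)(t - 10) / -54
  L_3(t) = (t - 1)(t - 4)(t - 7) / 162
Then g(t) = 11·L_0(t) + 158·L_1(t) + 881·L_2(t) + 2666·L_3(t).
Expanding and collecting terms gives g(t) = 3t^3 - 4t^2 + 6t + 6.
Evaluating at t = -1: g(-1) = -7.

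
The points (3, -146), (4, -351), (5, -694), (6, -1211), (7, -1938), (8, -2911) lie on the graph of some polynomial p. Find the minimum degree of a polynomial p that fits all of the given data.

3

Forward differences of the values at s = 3, 4, 5, 6, 7, 8:
  p  : -146  -351  -694  -1211  -1938  -2911
  Δ  : -205  -343  -517  -727  -973
  Δ^2: -138  -174  -210  -246
  Δ^3: -36  -36  -36
  Δ^4: 0  0
  Δ^5: 0
The third differences are constant (-36) and nonzero, while all higher differences vanish, so the minimal degree is 3.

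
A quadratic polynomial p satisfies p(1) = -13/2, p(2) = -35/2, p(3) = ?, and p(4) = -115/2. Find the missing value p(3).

-69/2

On equispaced nodes a degree-2 polynomial has vanishing third forward difference, so
  - p(1) + 3·p(2) - 3·p(3) + p(4) = 0.
Substituting the known values and solving for p(3):
  -3·p(3) = 207/2
  p(3) = -69/2.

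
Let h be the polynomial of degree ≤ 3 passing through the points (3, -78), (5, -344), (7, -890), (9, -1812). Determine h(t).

Write h(t) = at^3 + bt^2 + ct + d. Substituting each data point gives a linear system:
  27a + 9b + 3c + d = -78
  125a + 25b + 5c + d = -344
  343a + 49b + 7c + d = -890
  729a + 81b + 9c + d = -1812
Solving the system yields a = -2, b = -5, c = 5, d = 6.
So h(t) = -2t³ - 5t² + 5t + 6.
Check: h(9) = -1812. ✓

h(t) = -2t^3 - 5t^2 + 5t + 6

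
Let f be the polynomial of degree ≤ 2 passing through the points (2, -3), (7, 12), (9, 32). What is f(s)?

Write f(s) = as^2 + bs + c. Substituting each data point gives a linear system:
  4a + 2b + c = -3
  49a + 7b + c = 12
  81a + 9b + c = 32
Solving the system yields a = 1, b = -6, c = 5.
So f(s) = s² - 6s + 5.
Check: f(9) = 32. ✓

f(s) = s^2 - 6s + 5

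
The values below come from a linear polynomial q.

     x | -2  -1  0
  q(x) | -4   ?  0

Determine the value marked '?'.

The 2 known points determine the degree-1 polynomial uniquely.
Write q(x) = ax + b. Substituting each data point gives a linear system:
  -2a + b = -4
  b = 0
Solving the system yields a = 2, b = 0.
So q(x) = 2x.
Then q(-1) = -2.

-2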